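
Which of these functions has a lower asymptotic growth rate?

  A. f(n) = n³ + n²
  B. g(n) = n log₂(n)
B

f(n) = n³ + n² is O(n³), while g(n) = n log₂(n) is O(n log n).
Since O(n log n) grows slower than O(n³), g(n) is dominated.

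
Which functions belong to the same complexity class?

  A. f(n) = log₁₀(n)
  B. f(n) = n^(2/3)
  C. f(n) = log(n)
A and C

Examining each function:
  A. log₁₀(n) is O(log n)
  B. n^(2/3) is O(n^(2/3))
  C. log(n) is O(log n)

Functions A and C both have the same complexity class.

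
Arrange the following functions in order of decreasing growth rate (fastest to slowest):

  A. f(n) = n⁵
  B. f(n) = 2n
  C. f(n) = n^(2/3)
A > B > C

Comparing growth rates:
A = n⁵ is O(n⁵)
B = 2n is O(n)
C = n^(2/3) is O(n^(2/3))

Therefore, the order from fastest to slowest is: A > B > C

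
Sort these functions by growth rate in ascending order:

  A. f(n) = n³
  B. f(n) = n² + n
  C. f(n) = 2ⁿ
B < A < C

Comparing growth rates:
B = n² + n is O(n²)
A = n³ is O(n³)
C = 2ⁿ is O(2ⁿ)

Therefore, the order from slowest to fastest is: B < A < C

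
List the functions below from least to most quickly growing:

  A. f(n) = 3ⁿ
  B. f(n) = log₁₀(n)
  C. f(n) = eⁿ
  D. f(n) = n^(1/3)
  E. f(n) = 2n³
B < D < E < C < A

Comparing growth rates:
B = log₁₀(n) is O(log n)
D = n^(1/3) is O(n^(1/3))
E = 2n³ is O(n³)
C = eⁿ is O(eⁿ)
A = 3ⁿ is O(3ⁿ)

Therefore, the order from slowest to fastest is: B < D < E < C < A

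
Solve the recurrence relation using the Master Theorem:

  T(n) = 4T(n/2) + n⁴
Θ(n⁴)

Master Theorem: a = 4, b = 2, f(n) = n⁴.
Compute the critical exponent d = log₂(4) = 2.
Compare f(n) = Θ(n⁴) against n^d:
  k = 4 > d = 2, so f(n) = Ω(n^(d+ε)) — Case 3.
  Regularity: a·(n/b)^4/n^4 = a/b^4 = 4/16 < 1 ✓.
  The top-level work dominates: T(n) = Θ(f(n)) = Θ(n⁴).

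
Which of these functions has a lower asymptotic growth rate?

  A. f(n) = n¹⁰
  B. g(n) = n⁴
B

f(n) = n¹⁰ is O(n¹⁰), while g(n) = n⁴ is O(n⁴).
Since O(n⁴) grows slower than O(n¹⁰), g(n) is dominated.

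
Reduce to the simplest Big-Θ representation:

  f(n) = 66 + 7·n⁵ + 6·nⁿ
Θ(nⁿ)

Order the terms by growth rate: 66 ≺ 7·n⁵ ≺ 6·nⁿ.
The fastest-growing term 6·nⁿ dominates as n → ∞; dropping its constant factor gives Θ(nⁿ).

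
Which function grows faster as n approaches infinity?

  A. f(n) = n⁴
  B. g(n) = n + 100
A

f(n) = n⁴ is O(n⁴), while g(n) = n + 100 is O(n).
Since O(n⁴) grows faster than O(n), f(n) dominates.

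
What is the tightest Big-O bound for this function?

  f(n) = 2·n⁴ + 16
O(n⁴)

The dominant term in 2·n⁴ + 16 is 2·n⁴, which is Θ(n⁴).
Lower-order terms (16) are asymptotically negligible.
Constants are absorbed, so the tightest bound is O(n⁴).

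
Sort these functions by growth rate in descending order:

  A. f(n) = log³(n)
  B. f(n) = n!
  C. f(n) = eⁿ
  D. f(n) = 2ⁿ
B > C > D > A

Comparing growth rates:
B = n! is O(n!)
C = eⁿ is O(eⁿ)
D = 2ⁿ is O(2ⁿ)
A = log³(n) is O(log³ n)

Therefore, the order from fastest to slowest is: B > C > D > A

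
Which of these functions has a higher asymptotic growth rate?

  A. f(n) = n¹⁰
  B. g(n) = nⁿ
B

f(n) = n¹⁰ is O(n¹⁰), while g(n) = nⁿ is O(nⁿ).
Since O(nⁿ) grows faster than O(n¹⁰), g(n) dominates.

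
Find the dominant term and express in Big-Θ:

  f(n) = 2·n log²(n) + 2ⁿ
Θ(2ⁿ)

Order the terms by growth rate: 2·n log²(n) ≺ 2ⁿ.
The fastest-growing term 2ⁿ dominates as n → ∞; dropping its constant factor gives Θ(2ⁿ).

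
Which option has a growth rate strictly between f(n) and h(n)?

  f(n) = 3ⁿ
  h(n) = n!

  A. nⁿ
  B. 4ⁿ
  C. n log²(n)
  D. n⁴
B

We need g(n) with 3ⁿ = o(g(n)) and g(n) = o(n!), i.e. O(3ⁿ) ≺ g ≺ O(n!).
Check each option:
  A. nⁿ — O(nⁿ) does not grow strictly slower than h(n)
  B. 4ⁿ — O(4ⁿ) is strictly between O(3ⁿ) and O(n!) ✓
  C. n log²(n) — O(n log² n) does not grow strictly faster than f(n)
  D. n⁴ — O(n⁴) does not grow strictly faster than f(n)

Only option B (4ⁿ) lies strictly between.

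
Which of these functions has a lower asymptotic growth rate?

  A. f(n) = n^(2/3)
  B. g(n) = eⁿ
A

f(n) = n^(2/3) is O(n^(2/3)), while g(n) = eⁿ is O(eⁿ).
Since O(n^(2/3)) grows slower than O(eⁿ), f(n) is dominated.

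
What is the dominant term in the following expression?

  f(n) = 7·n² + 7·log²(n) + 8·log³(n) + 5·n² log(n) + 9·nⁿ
9·nⁿ

Looking at each term:
  - 7·n² is O(n²)
  - 7·log²(n) is O(log² n)
  - 8·log³(n) is O(log³ n)
  - 5·n² log(n) is O(n² log n)
  - 9·nⁿ is O(nⁿ)

The term 9·nⁿ (O(nⁿ)) grows fastest and dominates all others.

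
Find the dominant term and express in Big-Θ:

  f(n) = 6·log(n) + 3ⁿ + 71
Θ(3ⁿ)

Order the terms by growth rate: 71 ≺ 6·log(n) ≺ 3ⁿ.
The fastest-growing term 3ⁿ dominates as n → ∞; dropping its constant factor gives Θ(3ⁿ).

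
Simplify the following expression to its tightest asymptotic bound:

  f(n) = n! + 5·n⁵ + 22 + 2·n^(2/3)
Θ(n!)

Order the terms by growth rate: 22 ≺ 2·n^(2/3) ≺ 5·n⁵ ≺ n!.
The fastest-growing term n! dominates as n → ∞; dropping its constant factor gives Θ(n!).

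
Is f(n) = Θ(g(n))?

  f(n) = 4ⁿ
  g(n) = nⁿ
False

f(n) = 4ⁿ is O(4ⁿ), and g(n) = nⁿ is O(nⁿ).
Since they have different growth rates, f(n) = Θ(g(n)) is false.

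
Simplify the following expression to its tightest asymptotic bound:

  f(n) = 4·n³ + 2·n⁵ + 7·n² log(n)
Θ(n⁵)

Order the terms by growth rate: 7·n² log(n) ≺ 4·n³ ≺ 2·n⁵.
The fastest-growing term 2·n⁵ dominates as n → ∞; dropping its constant factor gives Θ(n⁵).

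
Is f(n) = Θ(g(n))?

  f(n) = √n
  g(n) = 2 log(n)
False

f(n) = √n is O(√n), and g(n) = 2 log(n) is O(log n).
Since they have different growth rates, f(n) = Θ(g(n)) is false.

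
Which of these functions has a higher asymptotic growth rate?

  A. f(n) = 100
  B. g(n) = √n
B

f(n) = 100 is O(1), while g(n) = √n is O(√n).
Since O(√n) grows faster than O(1), g(n) dominates.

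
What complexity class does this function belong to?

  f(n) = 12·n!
O(n!)

The dominant term in 12·n! is 12·n!, which is Θ(n!).
Constants are absorbed, so the tightest bound is O(n!).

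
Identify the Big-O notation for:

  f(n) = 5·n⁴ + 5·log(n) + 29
O(n⁴)

The dominant term in 5·n⁴ + 5·log(n) + 29 is 5·n⁴, which is Θ(n⁴).
Lower-order terms (5·log(n), 29) are asymptotically negligible.
Constants are absorbed, so the tightest bound is O(n⁴).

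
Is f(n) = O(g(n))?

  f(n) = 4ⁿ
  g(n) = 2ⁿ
False

f(n) = 4ⁿ is O(4ⁿ), and g(n) = 2ⁿ is O(2ⁿ).
Since O(4ⁿ) grows faster than O(2ⁿ), f(n) = O(g(n)) is false.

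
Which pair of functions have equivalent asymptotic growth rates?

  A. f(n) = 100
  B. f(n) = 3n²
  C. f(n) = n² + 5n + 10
B and C

Examining each function:
  A. 100 is O(1)
  B. 3n² is O(n²)
  C. n² + 5n + 10 is O(n²)

Functions B and C both have the same complexity class.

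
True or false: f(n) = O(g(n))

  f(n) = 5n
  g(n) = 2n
True

f(n) = 5n and g(n) = 2n are both O(n).
Big-O permits equal growth rates (f ≤ c·g for some c), so f(n) = O(g(n)) is true.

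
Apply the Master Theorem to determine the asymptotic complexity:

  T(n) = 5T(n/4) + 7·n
Θ(n^log₄(5))

Master Theorem: a = 5, b = 4, f(n) = 7·n.
Compute the critical exponent d = log₄(5) = 1.161.
Compare f(n) = Θ(n) against n^d:
  k = 1 < d = 1.161, so f(n) = O(n^(d-ε)) — Case 1.
  The recursion cost dominates: T(n) = Θ(n^d) = Θ(n^log₄(5)).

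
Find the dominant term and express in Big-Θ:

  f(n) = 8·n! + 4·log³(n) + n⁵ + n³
Θ(n!)

Order the terms by growth rate: 4·log³(n) ≺ n³ ≺ n⁵ ≺ 8·n!.
The fastest-growing term 8·n! dominates as n → ∞; dropping its constant factor gives Θ(n!).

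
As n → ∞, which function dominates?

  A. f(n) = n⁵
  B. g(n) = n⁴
A

f(n) = n⁵ is O(n⁵), while g(n) = n⁴ is O(n⁴).
Since O(n⁵) grows faster than O(n⁴), f(n) dominates.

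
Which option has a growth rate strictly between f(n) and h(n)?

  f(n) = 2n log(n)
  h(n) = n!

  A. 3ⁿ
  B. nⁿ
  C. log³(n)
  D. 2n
A

We need g(n) with 2n log(n) = o(g(n)) and g(n) = o(n!), i.e. O(n log n) ≺ g ≺ O(n!).
Check each option:
  A. 3ⁿ — O(3ⁿ) is strictly between O(n log n) and O(n!) ✓
  B. nⁿ — O(nⁿ) does not grow strictly slower than h(n)
  C. log³(n) — O(log³ n) does not grow strictly faster than f(n)
  D. 2n — O(n) does not grow strictly faster than f(n)

Only option A (3ⁿ) lies strictly between.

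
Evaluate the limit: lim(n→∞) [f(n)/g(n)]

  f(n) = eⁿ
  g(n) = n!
0

Since eⁿ (O(eⁿ)) grows slower than n! (O(n!)),
the ratio f(n)/g(n) → 0 as n → ∞.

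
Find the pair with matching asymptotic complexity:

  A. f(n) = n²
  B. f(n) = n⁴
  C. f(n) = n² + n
A and C

Examining each function:
  A. n² is O(n²)
  B. n⁴ is O(n⁴)
  C. n² + n is O(n²)

Functions A and C both have the same complexity class.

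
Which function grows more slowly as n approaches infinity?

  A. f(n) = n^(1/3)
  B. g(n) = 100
B

f(n) = n^(1/3) is O(n^(1/3)), while g(n) = 100 is O(1).
Since O(1) grows slower than O(n^(1/3)), g(n) is dominated.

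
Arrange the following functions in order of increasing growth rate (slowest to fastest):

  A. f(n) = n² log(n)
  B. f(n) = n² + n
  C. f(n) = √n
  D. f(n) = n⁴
C < B < A < D

Comparing growth rates:
C = √n is O(√n)
B = n² + n is O(n²)
A = n² log(n) is O(n² log n)
D = n⁴ is O(n⁴)

Therefore, the order from slowest to fastest is: C < B < A < D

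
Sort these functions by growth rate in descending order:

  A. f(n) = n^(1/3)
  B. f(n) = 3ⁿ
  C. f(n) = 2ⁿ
B > C > A

Comparing growth rates:
B = 3ⁿ is O(3ⁿ)
C = 2ⁿ is O(2ⁿ)
A = n^(1/3) is O(n^(1/3))

Therefore, the order from fastest to slowest is: B > C > A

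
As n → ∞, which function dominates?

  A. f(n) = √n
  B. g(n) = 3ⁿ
B

f(n) = √n is O(√n), while g(n) = 3ⁿ is O(3ⁿ).
Since O(3ⁿ) grows faster than O(√n), g(n) dominates.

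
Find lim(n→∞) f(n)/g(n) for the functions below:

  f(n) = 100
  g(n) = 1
100

Since 100 and 1 have the same growth rate (O(1)),
the ratio converges to a constant: 100.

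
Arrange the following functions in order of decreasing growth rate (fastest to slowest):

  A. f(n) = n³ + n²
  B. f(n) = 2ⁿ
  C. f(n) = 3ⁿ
C > B > A

Comparing growth rates:
C = 3ⁿ is O(3ⁿ)
B = 2ⁿ is O(2ⁿ)
A = n³ + n² is O(n³)

Therefore, the order from fastest to slowest is: C > B > A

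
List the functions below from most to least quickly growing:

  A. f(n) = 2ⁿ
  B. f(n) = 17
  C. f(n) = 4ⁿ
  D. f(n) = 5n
C > A > D > B

Comparing growth rates:
C = 4ⁿ is O(4ⁿ)
A = 2ⁿ is O(2ⁿ)
D = 5n is O(n)
B = 17 is O(1)

Therefore, the order from fastest to slowest is: C > A > D > B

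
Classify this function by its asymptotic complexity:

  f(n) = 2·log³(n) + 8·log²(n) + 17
O(log³ n)

The dominant term in 2·log³(n) + 8·log²(n) + 17 is 2·log³(n), which is Θ(log³ n).
Lower-order terms (8·log²(n), 17) are asymptotically negligible.
Constants are absorbed, so the tightest bound is O(log³ n).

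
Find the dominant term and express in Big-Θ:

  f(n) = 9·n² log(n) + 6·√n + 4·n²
Θ(n² log n)

Order the terms by growth rate: 6·√n ≺ 4·n² ≺ 9·n² log(n).
The fastest-growing term 9·n² log(n) dominates as n → ∞; dropping its constant factor gives Θ(n² log n).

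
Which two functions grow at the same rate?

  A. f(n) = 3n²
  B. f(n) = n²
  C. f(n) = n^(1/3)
A and B

Examining each function:
  A. 3n² is O(n²)
  B. n² is O(n²)
  C. n^(1/3) is O(n^(1/3))

Functions A and B both have the same complexity class.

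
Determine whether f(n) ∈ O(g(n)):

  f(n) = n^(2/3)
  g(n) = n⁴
True

f(n) = n^(2/3) is O(n^(2/3)), and g(n) = n⁴ is O(n⁴).
Since O(n^(2/3)) ⊆ O(n⁴) (f grows no faster than g), f(n) = O(g(n)) is true.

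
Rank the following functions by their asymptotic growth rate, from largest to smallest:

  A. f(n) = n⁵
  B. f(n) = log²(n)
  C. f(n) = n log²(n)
A > C > B

Comparing growth rates:
A = n⁵ is O(n⁵)
C = n log²(n) is O(n log² n)
B = log²(n) is O(log² n)

Therefore, the order from fastest to slowest is: A > C > B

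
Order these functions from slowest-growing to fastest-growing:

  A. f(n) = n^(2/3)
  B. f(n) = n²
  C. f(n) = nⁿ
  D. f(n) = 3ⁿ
A < B < D < C

Comparing growth rates:
A = n^(2/3) is O(n^(2/3))
B = n² is O(n²)
D = 3ⁿ is O(3ⁿ)
C = nⁿ is O(nⁿ)

Therefore, the order from slowest to fastest is: A < B < D < C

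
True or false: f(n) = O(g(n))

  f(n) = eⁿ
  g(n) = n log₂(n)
False

f(n) = eⁿ is O(eⁿ), and g(n) = n log₂(n) is O(n log n).
Since O(eⁿ) grows faster than O(n log n), f(n) = O(g(n)) is false.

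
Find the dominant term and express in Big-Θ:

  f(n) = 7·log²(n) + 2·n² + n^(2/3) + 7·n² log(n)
Θ(n² log n)

Order the terms by growth rate: 7·log²(n) ≺ n^(2/3) ≺ 2·n² ≺ 7·n² log(n).
The fastest-growing term 7·n² log(n) dominates as n → ∞; dropping its constant factor gives Θ(n² log n).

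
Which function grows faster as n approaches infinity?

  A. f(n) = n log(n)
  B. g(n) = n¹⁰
B

f(n) = n log(n) is O(n log n), while g(n) = n¹⁰ is O(n¹⁰).
Since O(n¹⁰) grows faster than O(n log n), g(n) dominates.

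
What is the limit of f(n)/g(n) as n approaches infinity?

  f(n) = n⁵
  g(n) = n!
0

Since n⁵ (O(n⁵)) grows slower than n! (O(n!)),
the ratio f(n)/g(n) → 0 as n → ∞.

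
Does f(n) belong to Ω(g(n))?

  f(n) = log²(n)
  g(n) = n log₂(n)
False

f(n) = log²(n) is O(log² n), and g(n) = n log₂(n) is O(n log n).
Since O(log² n) grows slower than O(n log n), f(n) = Ω(g(n)) is false.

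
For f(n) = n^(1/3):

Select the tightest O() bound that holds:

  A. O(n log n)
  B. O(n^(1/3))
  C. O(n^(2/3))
B

f(n) = n^(1/3) is O(n^(1/3)).
All listed options are valid Big-O bounds (upper bounds),
but O(n^(1/3)) is the tightest (smallest valid bound).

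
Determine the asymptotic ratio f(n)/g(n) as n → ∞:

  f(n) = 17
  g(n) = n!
0

Since 17 (O(1)) grows slower than n! (O(n!)),
the ratio f(n)/g(n) → 0 as n → ∞.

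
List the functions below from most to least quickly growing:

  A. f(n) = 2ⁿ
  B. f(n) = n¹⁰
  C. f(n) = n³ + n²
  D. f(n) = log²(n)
A > B > C > D

Comparing growth rates:
A = 2ⁿ is O(2ⁿ)
B = n¹⁰ is O(n¹⁰)
C = n³ + n² is O(n³)
D = log²(n) is O(log² n)

Therefore, the order from fastest to slowest is: A > B > C > D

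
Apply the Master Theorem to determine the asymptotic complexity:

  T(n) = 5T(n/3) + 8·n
Θ(n^log₃(5))

Master Theorem: a = 5, b = 3, f(n) = 8·n.
Compute the critical exponent d = log₃(5) = 1.465.
Compare f(n) = Θ(n) against n^d:
  k = 1 < d = 1.465, so f(n) = O(n^(d-ε)) — Case 1.
  The recursion cost dominates: T(n) = Θ(n^d) = Θ(n^log₃(5)).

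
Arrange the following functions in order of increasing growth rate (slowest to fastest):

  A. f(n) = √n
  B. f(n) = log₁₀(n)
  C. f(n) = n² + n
B < A < C

Comparing growth rates:
B = log₁₀(n) is O(log n)
A = √n is O(√n)
C = n² + n is O(n²)

Therefore, the order from slowest to fastest is: B < A < C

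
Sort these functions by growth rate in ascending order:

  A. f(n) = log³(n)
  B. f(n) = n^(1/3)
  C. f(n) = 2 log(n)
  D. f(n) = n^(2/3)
C < A < B < D

Comparing growth rates:
C = 2 log(n) is O(log n)
A = log³(n) is O(log³ n)
B = n^(1/3) is O(n^(1/3))
D = n^(2/3) is O(n^(2/3))

Therefore, the order from slowest to fastest is: C < A < B < D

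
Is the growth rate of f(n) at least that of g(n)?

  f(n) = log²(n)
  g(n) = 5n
False

f(n) = log²(n) is O(log² n), and g(n) = 5n is O(n).
Since O(log² n) grows slower than O(n), f(n) = Ω(g(n)) is false.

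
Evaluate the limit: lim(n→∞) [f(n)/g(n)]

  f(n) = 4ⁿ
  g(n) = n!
0

Since 4ⁿ (O(4ⁿ)) grows slower than n! (O(n!)),
the ratio f(n)/g(n) → 0 as n → ∞.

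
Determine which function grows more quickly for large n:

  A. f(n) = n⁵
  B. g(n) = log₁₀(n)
A

f(n) = n⁵ is O(n⁵), while g(n) = log₁₀(n) is O(log n).
Since O(n⁵) grows faster than O(log n), f(n) dominates.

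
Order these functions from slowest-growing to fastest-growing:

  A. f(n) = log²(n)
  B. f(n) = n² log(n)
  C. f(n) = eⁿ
A < B < C

Comparing growth rates:
A = log²(n) is O(log² n)
B = n² log(n) is O(n² log n)
C = eⁿ is O(eⁿ)

Therefore, the order from slowest to fastest is: A < B < C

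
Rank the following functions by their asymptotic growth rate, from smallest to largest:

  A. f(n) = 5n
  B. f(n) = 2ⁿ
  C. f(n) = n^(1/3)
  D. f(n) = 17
D < C < A < B

Comparing growth rates:
D = 17 is O(1)
C = n^(1/3) is O(n^(1/3))
A = 5n is O(n)
B = 2ⁿ is O(2ⁿ)

Therefore, the order from slowest to fastest is: D < C < A < B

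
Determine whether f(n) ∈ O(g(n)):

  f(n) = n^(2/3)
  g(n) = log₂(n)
False

f(n) = n^(2/3) is O(n^(2/3)), and g(n) = log₂(n) is O(log n).
Since O(n^(2/3)) grows faster than O(log n), f(n) = O(g(n)) is false.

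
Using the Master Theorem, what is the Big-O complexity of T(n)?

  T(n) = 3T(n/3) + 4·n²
Θ(n²)

Master Theorem: a = 3, b = 3, f(n) = 4·n².
Compute the critical exponent d = log₃(3) = 1.
Compare f(n) = Θ(n²) against n^d:
  k = 2 > d = 1, so f(n) = Ω(n^(d+ε)) — Case 3.
  Regularity: a·(n/b)^2/n^2 = a/b^2 = 3/9 < 1 ✓.
  The top-level work dominates: T(n) = Θ(f(n)) = Θ(n²).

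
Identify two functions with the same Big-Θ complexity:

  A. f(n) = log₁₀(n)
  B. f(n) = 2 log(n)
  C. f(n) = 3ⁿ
A and B

Examining each function:
  A. log₁₀(n) is O(log n)
  B. 2 log(n) is O(log n)
  C. 3ⁿ is O(3ⁿ)

Functions A and B both have the same complexity class.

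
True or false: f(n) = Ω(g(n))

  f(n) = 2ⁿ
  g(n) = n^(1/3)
True

f(n) = 2ⁿ is O(2ⁿ), and g(n) = n^(1/3) is O(n^(1/3)).
Since O(2ⁿ) grows at least as fast as O(n^(1/3)), f(n) = Ω(g(n)) is true.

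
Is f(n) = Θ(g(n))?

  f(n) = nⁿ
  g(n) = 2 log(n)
False

f(n) = nⁿ is O(nⁿ), and g(n) = 2 log(n) is O(log n).
Since they have different growth rates, f(n) = Θ(g(n)) is false.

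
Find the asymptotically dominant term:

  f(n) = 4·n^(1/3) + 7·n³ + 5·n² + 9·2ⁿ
9·2ⁿ

Looking at each term:
  - 4·n^(1/3) is O(n^(1/3))
  - 7·n³ is O(n³)
  - 5·n² is O(n²)
  - 9·2ⁿ is O(2ⁿ)

The term 9·2ⁿ (O(2ⁿ)) grows fastest and dominates all others.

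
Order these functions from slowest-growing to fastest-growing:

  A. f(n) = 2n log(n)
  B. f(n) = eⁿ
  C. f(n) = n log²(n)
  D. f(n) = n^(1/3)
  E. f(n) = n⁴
D < A < C < E < B

Comparing growth rates:
D = n^(1/3) is O(n^(1/3))
A = 2n log(n) is O(n log n)
C = n log²(n) is O(n log² n)
E = n⁴ is O(n⁴)
B = eⁿ is O(eⁿ)

Therefore, the order from slowest to fastest is: D < A < C < E < B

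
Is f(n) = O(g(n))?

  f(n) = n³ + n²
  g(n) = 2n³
True

f(n) = n³ + n² and g(n) = 2n³ are both O(n³).
Big-O permits equal growth rates (f ≤ c·g for some c), so f(n) = O(g(n)) is true.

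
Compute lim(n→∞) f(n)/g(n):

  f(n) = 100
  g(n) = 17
100/17

Since 100 and 17 have the same growth rate (O(1)),
the ratio converges to a constant: 100/17.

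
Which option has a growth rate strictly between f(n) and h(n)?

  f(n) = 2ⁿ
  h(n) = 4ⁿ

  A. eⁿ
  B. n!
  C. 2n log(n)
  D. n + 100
A

We need g(n) with 2ⁿ = o(g(n)) and g(n) = o(4ⁿ), i.e. O(2ⁿ) ≺ g ≺ O(4ⁿ).
Check each option:
  A. eⁿ — O(eⁿ) is strictly between O(2ⁿ) and O(4ⁿ) ✓
  B. n! — O(n!) does not grow strictly slower than h(n)
  C. 2n log(n) — O(n log n) does not grow strictly faster than f(n)
  D. n + 100 — O(n) does not grow strictly faster than f(n)

Only option A (eⁿ) lies strictly between.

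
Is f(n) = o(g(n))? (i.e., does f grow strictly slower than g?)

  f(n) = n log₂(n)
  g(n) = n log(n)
False

f(n) = n log₂(n) is O(n log n), and g(n) = n log(n) is O(n log n).
Since they have the same growth rate, f(n) = o(g(n)) is false.
(f = o(g) requires f to grow strictly slower, not equal.)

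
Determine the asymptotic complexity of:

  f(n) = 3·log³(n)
O(log³ n)

The dominant term in 3·log³(n) is 3·log³(n), which is Θ(log³ n).
Constants are absorbed, so the tightest bound is O(log³ n).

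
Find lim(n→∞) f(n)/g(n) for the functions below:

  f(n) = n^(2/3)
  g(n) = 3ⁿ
0

Since n^(2/3) (O(n^(2/3))) grows slower than 3ⁿ (O(3ⁿ)),
the ratio f(n)/g(n) → 0 as n → ∞.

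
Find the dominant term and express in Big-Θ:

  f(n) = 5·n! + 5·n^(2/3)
Θ(n!)

Order the terms by growth rate: 5·n^(2/3) ≺ 5·n!.
The fastest-growing term 5·n! dominates as n → ∞; dropping its constant factor gives Θ(n!).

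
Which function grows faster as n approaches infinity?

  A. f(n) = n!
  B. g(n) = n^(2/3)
A

f(n) = n! is O(n!), while g(n) = n^(2/3) is O(n^(2/3)).
Since O(n!) grows faster than O(n^(2/3)), f(n) dominates.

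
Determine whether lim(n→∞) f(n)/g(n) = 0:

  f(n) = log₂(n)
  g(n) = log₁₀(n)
False

f(n) = log₂(n) is O(log n), and g(n) = log₁₀(n) is O(log n).
Since they have the same growth rate, f(n) = o(g(n)) is false.
(f = o(g) requires f to grow strictly slower, not equal.)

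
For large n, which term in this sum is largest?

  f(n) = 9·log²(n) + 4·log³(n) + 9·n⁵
9·n⁵

Looking at each term:
  - 9·log²(n) is O(log² n)
  - 4·log³(n) is O(log³ n)
  - 9·n⁵ is O(n⁵)

The term 9·n⁵ (O(n⁵)) grows fastest and dominates all others.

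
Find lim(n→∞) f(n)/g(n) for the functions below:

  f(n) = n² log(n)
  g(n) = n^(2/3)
∞

Since n² log(n) (O(n² log n)) grows faster than n^(2/3) (O(n^(2/3))),
the ratio f(n)/g(n) → ∞ as n → ∞.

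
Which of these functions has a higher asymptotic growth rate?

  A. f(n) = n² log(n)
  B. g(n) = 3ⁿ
B

f(n) = n² log(n) is O(n² log n), while g(n) = 3ⁿ is O(3ⁿ).
Since O(3ⁿ) grows faster than O(n² log n), g(n) dominates.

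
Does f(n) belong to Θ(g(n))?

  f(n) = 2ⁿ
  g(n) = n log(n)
False

f(n) = 2ⁿ is O(2ⁿ), and g(n) = n log(n) is O(n log n).
Since they have different growth rates, f(n) = Θ(g(n)) is false.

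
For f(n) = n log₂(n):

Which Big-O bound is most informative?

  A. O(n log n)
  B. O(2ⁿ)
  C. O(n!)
A

f(n) = n log₂(n) is O(n log n).
All listed options are valid Big-O bounds (upper bounds),
but O(n log n) is the tightest (smallest valid bound).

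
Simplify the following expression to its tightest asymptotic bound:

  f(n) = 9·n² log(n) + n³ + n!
Θ(n!)

Order the terms by growth rate: 9·n² log(n) ≺ n³ ≺ n!.
The fastest-growing term n! dominates as n → ∞; dropping its constant factor gives Θ(n!).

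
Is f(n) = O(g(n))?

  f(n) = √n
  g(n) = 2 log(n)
False

f(n) = √n is O(√n), and g(n) = 2 log(n) is O(log n).
Since O(√n) grows faster than O(log n), f(n) = O(g(n)) is false.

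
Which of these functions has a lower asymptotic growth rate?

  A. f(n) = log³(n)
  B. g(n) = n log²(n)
A

f(n) = log³(n) is O(log³ n), while g(n) = n log²(n) is O(n log² n).
Since O(log³ n) grows slower than O(n log² n), f(n) is dominated.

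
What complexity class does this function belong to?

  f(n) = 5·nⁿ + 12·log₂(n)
O(nⁿ)

The dominant term in 5·nⁿ + 12·log₂(n) is 5·nⁿ, which is Θ(nⁿ).
Lower-order terms (12·log₂(n)) are asymptotically negligible.
Constants are absorbed, so the tightest bound is O(nⁿ).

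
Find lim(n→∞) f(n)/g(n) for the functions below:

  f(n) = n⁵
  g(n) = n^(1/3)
∞

Since n⁵ (O(n⁵)) grows faster than n^(1/3) (O(n^(1/3))),
the ratio f(n)/g(n) → ∞ as n → ∞.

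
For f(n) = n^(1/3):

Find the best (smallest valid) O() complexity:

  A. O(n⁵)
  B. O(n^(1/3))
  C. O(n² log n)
B

f(n) = n^(1/3) is O(n^(1/3)).
All listed options are valid Big-O bounds (upper bounds),
but O(n^(1/3)) is the tightest (smallest valid bound).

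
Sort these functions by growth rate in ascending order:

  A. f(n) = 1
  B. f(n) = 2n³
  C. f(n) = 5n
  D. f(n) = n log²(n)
A < C < D < B

Comparing growth rates:
A = 1 is O(1)
C = 5n is O(n)
D = n log²(n) is O(n log² n)
B = 2n³ is O(n³)

Therefore, the order from slowest to fastest is: A < C < D < B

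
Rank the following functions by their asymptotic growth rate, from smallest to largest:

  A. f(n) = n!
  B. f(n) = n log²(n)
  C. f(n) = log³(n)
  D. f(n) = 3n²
C < B < D < A

Comparing growth rates:
C = log³(n) is O(log³ n)
B = n log²(n) is O(n log² n)
D = 3n² is O(n²)
A = n! is O(n!)

Therefore, the order from slowest to fastest is: C < B < D < A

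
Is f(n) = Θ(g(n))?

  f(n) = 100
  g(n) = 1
True

f(n) = 100 and g(n) = 1 are both O(1).
Since they have the same asymptotic growth rate, f(n) = Θ(g(n)) is true.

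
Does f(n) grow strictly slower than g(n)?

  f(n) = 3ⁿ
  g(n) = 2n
False

f(n) = 3ⁿ is O(3ⁿ), and g(n) = 2n is O(n).
Since O(3ⁿ) grows faster than or equal to O(n), f(n) = o(g(n)) is false.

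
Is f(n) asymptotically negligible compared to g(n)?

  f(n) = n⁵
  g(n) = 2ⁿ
True

f(n) = n⁵ is O(n⁵), and g(n) = 2ⁿ is O(2ⁿ).
Since O(n⁵) grows strictly slower than O(2ⁿ), f(n) = o(g(n)) is true.
This means lim(n→∞) f(n)/g(n) = 0.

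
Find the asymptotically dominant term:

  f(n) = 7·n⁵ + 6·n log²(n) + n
7·n⁵

Looking at each term:
  - 7·n⁵ is O(n⁵)
  - 6·n log²(n) is O(n log² n)
  - n is O(n)

The term 7·n⁵ (O(n⁵)) grows fastest and dominates all others.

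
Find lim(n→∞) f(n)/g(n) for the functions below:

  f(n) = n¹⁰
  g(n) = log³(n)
∞

Since n¹⁰ (O(n¹⁰)) grows faster than log³(n) (O(log³ n)),
the ratio f(n)/g(n) → ∞ as n → ∞.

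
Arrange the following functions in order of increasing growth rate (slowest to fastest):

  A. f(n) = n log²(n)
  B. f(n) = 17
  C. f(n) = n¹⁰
B < A < C

Comparing growth rates:
B = 17 is O(1)
A = n log²(n) is O(n log² n)
C = n¹⁰ is O(n¹⁰)

Therefore, the order from slowest to fastest is: B < A < C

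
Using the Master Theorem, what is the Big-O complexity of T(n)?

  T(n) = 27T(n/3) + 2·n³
Θ(n³ log n)

Master Theorem: a = 27, b = 3, f(n) = 2·n³.
Compute the critical exponent d = log₃(27) = 3.
Compare f(n) = Θ(n³) against n^d:
  k = 3 = d, so f(n) = Θ(n^d) — Case 2.
  Work is balanced across levels: T(n) = Θ(n^d log n) = Θ(n³ log n).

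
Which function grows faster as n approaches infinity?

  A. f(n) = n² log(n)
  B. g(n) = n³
B

f(n) = n² log(n) is O(n² log n), while g(n) = n³ is O(n³).
Since O(n³) grows faster than O(n² log n), g(n) dominates.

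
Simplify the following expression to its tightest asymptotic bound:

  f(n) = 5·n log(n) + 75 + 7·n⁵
Θ(n⁵)

Order the terms by growth rate: 75 ≺ 5·n log(n) ≺ 7·n⁵.
The fastest-growing term 7·n⁵ dominates as n → ∞; dropping its constant factor gives Θ(n⁵).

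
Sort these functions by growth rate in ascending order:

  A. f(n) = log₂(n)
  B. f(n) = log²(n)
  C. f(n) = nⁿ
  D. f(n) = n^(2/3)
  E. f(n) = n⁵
A < B < D < E < C

Comparing growth rates:
A = log₂(n) is O(log n)
B = log²(n) is O(log² n)
D = n^(2/3) is O(n^(2/3))
E = n⁵ is O(n⁵)
C = nⁿ is O(nⁿ)

Therefore, the order from slowest to fastest is: A < B < D < E < C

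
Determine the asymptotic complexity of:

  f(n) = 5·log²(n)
O(log² n)

The dominant term in 5·log²(n) is 5·log²(n), which is Θ(log² n).
Constants are absorbed, so the tightest bound is O(log² n).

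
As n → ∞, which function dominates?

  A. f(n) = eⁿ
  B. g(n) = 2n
A

f(n) = eⁿ is O(eⁿ), while g(n) = 2n is O(n).
Since O(eⁿ) grows faster than O(n), f(n) dominates.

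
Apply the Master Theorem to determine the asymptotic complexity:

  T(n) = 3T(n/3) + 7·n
Θ(n log n)

Master Theorem: a = 3, b = 3, f(n) = 7·n.
Compute the critical exponent d = log₃(3) = 1.
Compare f(n) = Θ(n) against n^d:
  k = 1 = d, so f(n) = Θ(n^d) — Case 2.
  Work is balanced across levels: T(n) = Θ(n^d log n) = Θ(n log n).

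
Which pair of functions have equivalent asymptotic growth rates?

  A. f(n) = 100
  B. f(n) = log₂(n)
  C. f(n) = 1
A and C

Examining each function:
  A. 100 is O(1)
  B. log₂(n) is O(log n)
  C. 1 is O(1)

Functions A and C both have the same complexity class.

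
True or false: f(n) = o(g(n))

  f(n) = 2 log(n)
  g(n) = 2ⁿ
True

f(n) = 2 log(n) is O(log n), and g(n) = 2ⁿ is O(2ⁿ).
Since O(log n) grows strictly slower than O(2ⁿ), f(n) = o(g(n)) is true.
This means lim(n→∞) f(n)/g(n) = 0.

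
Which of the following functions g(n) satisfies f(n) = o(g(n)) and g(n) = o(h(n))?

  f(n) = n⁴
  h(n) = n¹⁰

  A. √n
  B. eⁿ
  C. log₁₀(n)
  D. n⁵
D

We need g(n) with n⁴ = o(g(n)) and g(n) = o(n¹⁰), i.e. O(n⁴) ≺ g ≺ O(n¹⁰).
Check each option:
  A. √n — O(√n) does not grow strictly faster than f(n)
  B. eⁿ — O(eⁿ) does not grow strictly slower than h(n)
  C. log₁₀(n) — O(log n) does not grow strictly faster than f(n)
  D. n⁵ — O(n⁵) is strictly between O(n⁴) and O(n¹⁰) ✓

Only option D (n⁵) lies strictly between.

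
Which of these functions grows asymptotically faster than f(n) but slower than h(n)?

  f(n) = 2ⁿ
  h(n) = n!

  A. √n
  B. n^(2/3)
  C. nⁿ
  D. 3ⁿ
D

We need g(n) with 2ⁿ = o(g(n)) and g(n) = o(n!), i.e. O(2ⁿ) ≺ g ≺ O(n!).
Check each option:
  A. √n — O(√n) does not grow strictly faster than f(n)
  B. n^(2/3) — O(n^(2/3)) does not grow strictly faster than f(n)
  C. nⁿ — O(nⁿ) does not grow strictly slower than h(n)
  D. 3ⁿ — O(3ⁿ) is strictly between O(2ⁿ) and O(n!) ✓

Only option D (3ⁿ) lies strictly between.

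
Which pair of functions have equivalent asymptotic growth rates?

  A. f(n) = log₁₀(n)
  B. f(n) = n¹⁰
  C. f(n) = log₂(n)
A and C

Examining each function:
  A. log₁₀(n) is O(log n)
  B. n¹⁰ is O(n¹⁰)
  C. log₂(n) is O(log n)

Functions A and C both have the same complexity class.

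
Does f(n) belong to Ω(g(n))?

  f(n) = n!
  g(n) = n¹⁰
True

f(n) = n! is O(n!), and g(n) = n¹⁰ is O(n¹⁰).
Since O(n!) grows at least as fast as O(n¹⁰), f(n) = Ω(g(n)) is true.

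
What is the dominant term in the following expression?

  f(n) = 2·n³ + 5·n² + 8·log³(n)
2·n³

Looking at each term:
  - 2·n³ is O(n³)
  - 5·n² is O(n²)
  - 8·log³(n) is O(log³ n)

The term 2·n³ (O(n³)) grows fastest and dominates all others.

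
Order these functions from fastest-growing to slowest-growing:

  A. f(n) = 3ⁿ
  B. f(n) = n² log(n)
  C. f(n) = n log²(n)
A > B > C

Comparing growth rates:
A = 3ⁿ is O(3ⁿ)
B = n² log(n) is O(n² log n)
C = n log²(n) is O(n log² n)

Therefore, the order from fastest to slowest is: A > B > C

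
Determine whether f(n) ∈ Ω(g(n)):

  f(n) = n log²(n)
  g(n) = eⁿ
False

f(n) = n log²(n) is O(n log² n), and g(n) = eⁿ is O(eⁿ).
Since O(n log² n) grows slower than O(eⁿ), f(n) = Ω(g(n)) is false.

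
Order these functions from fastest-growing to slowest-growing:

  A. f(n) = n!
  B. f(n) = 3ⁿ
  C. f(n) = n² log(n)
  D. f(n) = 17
A > B > C > D

Comparing growth rates:
A = n! is O(n!)
B = 3ⁿ is O(3ⁿ)
C = n² log(n) is O(n² log n)
D = 17 is O(1)

Therefore, the order from fastest to slowest is: A > B > C > D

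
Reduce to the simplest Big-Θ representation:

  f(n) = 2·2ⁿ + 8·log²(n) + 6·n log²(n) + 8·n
Θ(2ⁿ)

Order the terms by growth rate: 8·log²(n) ≺ 8·n ≺ 6·n log²(n) ≺ 2·2ⁿ.
The fastest-growing term 2·2ⁿ dominates as n → ∞; dropping its constant factor gives Θ(2ⁿ).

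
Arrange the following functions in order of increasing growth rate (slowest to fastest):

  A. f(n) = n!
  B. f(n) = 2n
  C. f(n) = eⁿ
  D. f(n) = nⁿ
B < C < A < D

Comparing growth rates:
B = 2n is O(n)
C = eⁿ is O(eⁿ)
A = n! is O(n!)
D = nⁿ is O(nⁿ)

Therefore, the order from slowest to fastest is: B < C < A < D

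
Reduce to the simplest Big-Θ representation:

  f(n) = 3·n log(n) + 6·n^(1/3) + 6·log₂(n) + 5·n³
Θ(n³)

Order the terms by growth rate: 6·log₂(n) ≺ 6·n^(1/3) ≺ 3·n log(n) ≺ 5·n³.
The fastest-growing term 5·n³ dominates as n → ∞; dropping its constant factor gives Θ(n³).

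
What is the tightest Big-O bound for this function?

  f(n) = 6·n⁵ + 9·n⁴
O(n⁵)

The dominant term in 6·n⁵ + 9·n⁴ is 6·n⁵, which is Θ(n⁵).
Lower-order terms (9·n⁴) are asymptotically negligible.
Constants are absorbed, so the tightest bound is O(n⁵).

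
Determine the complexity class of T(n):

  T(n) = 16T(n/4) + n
Θ(n²)

Master Theorem: a = 16, b = 4, f(n) = n.
Compute the critical exponent d = log₄(16) = 2.
Compare f(n) = Θ(n) against n^d:
  k = 1 < d = 2, so f(n) = O(n^(d-ε)) — Case 1.
  The recursion cost dominates: T(n) = Θ(n^d) = Θ(n²).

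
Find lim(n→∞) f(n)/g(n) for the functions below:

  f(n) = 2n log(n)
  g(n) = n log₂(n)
log(4)

Since 2n log(n) and n log₂(n) have the same growth rate (O(n log n)),
the ratio converges to a constant: log(4).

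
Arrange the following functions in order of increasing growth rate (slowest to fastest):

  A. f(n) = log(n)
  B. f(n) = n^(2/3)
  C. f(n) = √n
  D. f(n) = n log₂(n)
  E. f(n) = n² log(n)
A < C < B < D < E

Comparing growth rates:
A = log(n) is O(log n)
C = √n is O(√n)
B = n^(2/3) is O(n^(2/3))
D = n log₂(n) is O(n log n)
E = n² log(n) is O(n² log n)

Therefore, the order from slowest to fastest is: A < C < B < D < E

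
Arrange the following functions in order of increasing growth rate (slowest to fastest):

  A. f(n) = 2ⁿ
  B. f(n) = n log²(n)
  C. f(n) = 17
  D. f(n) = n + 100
C < D < B < A

Comparing growth rates:
C = 17 is O(1)
D = n + 100 is O(n)
B = n log²(n) is O(n log² n)
A = 2ⁿ is O(2ⁿ)

Therefore, the order from slowest to fastest is: C < D < B < A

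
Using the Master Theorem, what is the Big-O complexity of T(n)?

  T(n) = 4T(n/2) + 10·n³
Θ(n³)

Master Theorem: a = 4, b = 2, f(n) = 10·n³.
Compute the critical exponent d = log₂(4) = 2.
Compare f(n) = Θ(n³) against n^d:
  k = 3 > d = 2, so f(n) = Ω(n^(d+ε)) — Case 3.
  Regularity: a·(n/b)^3/n^3 = a/b^3 = 4/8 < 1 ✓.
  The top-level work dominates: T(n) = Θ(f(n)) = Θ(n³).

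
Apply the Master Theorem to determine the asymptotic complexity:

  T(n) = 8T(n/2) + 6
Θ(n³)

Master Theorem: a = 8, b = 2, f(n) = 6.
Compute the critical exponent d = log₂(8) = 3.
Compare f(n) = Θ(1) against n^d:
  k = 0 < d = 3, so f(n) = O(n^(d-ε)) — Case 1.
  The recursion cost dominates: T(n) = Θ(n^d) = Θ(n³).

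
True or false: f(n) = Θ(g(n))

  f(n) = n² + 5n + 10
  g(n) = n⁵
False

f(n) = n² + 5n + 10 is O(n²), and g(n) = n⁵ is O(n⁵).
Since they have different growth rates, f(n) = Θ(g(n)) is false.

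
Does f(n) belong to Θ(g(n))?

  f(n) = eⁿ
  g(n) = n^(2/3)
False

f(n) = eⁿ is O(eⁿ), and g(n) = n^(2/3) is O(n^(2/3)).
Since they have different growth rates, f(n) = Θ(g(n)) is false.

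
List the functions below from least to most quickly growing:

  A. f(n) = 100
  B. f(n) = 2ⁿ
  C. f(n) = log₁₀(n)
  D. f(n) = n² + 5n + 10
A < C < D < B

Comparing growth rates:
A = 100 is O(1)
C = log₁₀(n) is O(log n)
D = n² + 5n + 10 is O(n²)
B = 2ⁿ is O(2ⁿ)

Therefore, the order from slowest to fastest is: A < C < D < B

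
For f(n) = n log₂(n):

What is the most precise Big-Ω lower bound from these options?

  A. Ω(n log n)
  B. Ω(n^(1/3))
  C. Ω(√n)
A

f(n) = n log₂(n) is Ω(n log n).
All listed options are valid Big-Ω bounds (lower bounds),
but Ω(n log n) is the tightest (largest valid bound).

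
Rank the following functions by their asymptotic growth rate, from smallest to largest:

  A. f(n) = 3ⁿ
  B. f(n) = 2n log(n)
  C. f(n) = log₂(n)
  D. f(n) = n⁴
C < B < D < A

Comparing growth rates:
C = log₂(n) is O(log n)
B = 2n log(n) is O(n log n)
D = n⁴ is O(n⁴)
A = 3ⁿ is O(3ⁿ)

Therefore, the order from slowest to fastest is: C < B < D < A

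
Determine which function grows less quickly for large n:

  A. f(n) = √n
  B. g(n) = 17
B

f(n) = √n is O(√n), while g(n) = 17 is O(1).
Since O(1) grows slower than O(√n), g(n) is dominated.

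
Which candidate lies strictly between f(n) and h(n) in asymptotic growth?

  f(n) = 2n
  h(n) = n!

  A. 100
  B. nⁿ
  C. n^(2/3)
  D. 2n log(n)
D

We need g(n) with 2n = o(g(n)) and g(n) = o(n!), i.e. O(n) ≺ g ≺ O(n!).
Check each option:
  A. 100 — O(1) does not grow strictly faster than f(n)
  B. nⁿ — O(nⁿ) does not grow strictly slower than h(n)
  C. n^(2/3) — O(n^(2/3)) does not grow strictly faster than f(n)
  D. 2n log(n) — O(n log n) is strictly between O(n) and O(n!) ✓

Only option D (2n log(n)) lies strictly between.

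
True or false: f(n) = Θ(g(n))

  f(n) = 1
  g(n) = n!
False

f(n) = 1 is O(1), and g(n) = n! is O(n!).
Since they have different growth rates, f(n) = Θ(g(n)) is false.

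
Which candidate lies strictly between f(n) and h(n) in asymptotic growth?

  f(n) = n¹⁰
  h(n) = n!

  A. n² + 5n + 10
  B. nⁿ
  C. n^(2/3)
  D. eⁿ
D

We need g(n) with n¹⁰ = o(g(n)) and g(n) = o(n!), i.e. O(n¹⁰) ≺ g ≺ O(n!).
Check each option:
  A. n² + 5n + 10 — O(n²) does not grow strictly faster than f(n)
  B. nⁿ — O(nⁿ) does not grow strictly slower than h(n)
  C. n^(2/3) — O(n^(2/3)) does not grow strictly faster than f(n)
  D. eⁿ — O(eⁿ) is strictly between O(n¹⁰) and O(n!) ✓

Only option D (eⁿ) lies strictly between.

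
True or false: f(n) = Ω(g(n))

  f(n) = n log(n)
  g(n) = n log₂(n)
True

f(n) = n log(n) and g(n) = n log₂(n) are both O(n log n).
Big-Ω permits equal growth rates (f ≥ c·g for some c > 0), so f(n) = Ω(g(n)) is true.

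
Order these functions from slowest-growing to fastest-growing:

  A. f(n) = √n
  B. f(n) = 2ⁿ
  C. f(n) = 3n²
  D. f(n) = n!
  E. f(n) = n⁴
A < C < E < B < D

Comparing growth rates:
A = √n is O(√n)
C = 3n² is O(n²)
E = n⁴ is O(n⁴)
B = 2ⁿ is O(2ⁿ)
D = n! is O(n!)

Therefore, the order from slowest to fastest is: A < C < E < B < D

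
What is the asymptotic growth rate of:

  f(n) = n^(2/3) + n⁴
Θ(n⁴)

Order the terms by growth rate: n^(2/3) ≺ n⁴.
The fastest-growing term n⁴ dominates as n → ∞; dropping its constant factor gives Θ(n⁴).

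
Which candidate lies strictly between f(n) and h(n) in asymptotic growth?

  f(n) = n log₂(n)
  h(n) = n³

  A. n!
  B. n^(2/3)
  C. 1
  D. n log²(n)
D

We need g(n) with n log₂(n) = o(g(n)) and g(n) = o(n³), i.e. O(n log n) ≺ g ≺ O(n³).
Check each option:
  A. n! — O(n!) does not grow strictly slower than h(n)
  B. n^(2/3) — O(n^(2/3)) does not grow strictly faster than f(n)
  C. 1 — O(1) does not grow strictly faster than f(n)
  D. n log²(n) — O(n log² n) is strictly between O(n log n) and O(n³) ✓

Only option D (n log²(n)) lies strictly between.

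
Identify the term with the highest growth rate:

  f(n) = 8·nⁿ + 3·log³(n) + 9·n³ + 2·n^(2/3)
8·nⁿ

Looking at each term:
  - 8·nⁿ is O(nⁿ)
  - 3·log³(n) is O(log³ n)
  - 9·n³ is O(n³)
  - 2·n^(2/3) is O(n^(2/3))

The term 8·nⁿ (O(nⁿ)) grows fastest and dominates all others.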